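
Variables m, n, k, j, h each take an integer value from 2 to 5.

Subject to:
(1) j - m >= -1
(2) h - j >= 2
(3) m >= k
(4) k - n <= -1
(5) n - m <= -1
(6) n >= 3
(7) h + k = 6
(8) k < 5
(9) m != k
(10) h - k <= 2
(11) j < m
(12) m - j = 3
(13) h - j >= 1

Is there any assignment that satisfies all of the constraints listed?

Constraints 1, 2, 4, 5, and 10 give h − j ≥ 2, j − m ≥ -1, m − n ≥ 1, n − k ≥ 1, k − h ≥ -2.
Adding all 5 inequalities: the left sides telescope to 0, and the right sides sum to 2 + (-1) + 1 + 1 + (-2) = 1. So 0 ≥ 1, which is false.

Unsatisfiable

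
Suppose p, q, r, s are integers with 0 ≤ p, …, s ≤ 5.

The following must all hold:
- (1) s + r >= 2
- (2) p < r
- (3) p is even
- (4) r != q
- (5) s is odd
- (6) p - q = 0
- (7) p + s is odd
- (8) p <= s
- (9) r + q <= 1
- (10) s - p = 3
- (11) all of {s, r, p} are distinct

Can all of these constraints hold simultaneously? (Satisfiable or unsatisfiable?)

One satisfying assignment is p = 0, q = 0, r = 1, s = 3.
For the less obvious constraints — constraint 1: s + r = 4; constraint 6: p - q = 0; constraint 9: r + q = 1 — and the others hold by inspection.

Satisfiable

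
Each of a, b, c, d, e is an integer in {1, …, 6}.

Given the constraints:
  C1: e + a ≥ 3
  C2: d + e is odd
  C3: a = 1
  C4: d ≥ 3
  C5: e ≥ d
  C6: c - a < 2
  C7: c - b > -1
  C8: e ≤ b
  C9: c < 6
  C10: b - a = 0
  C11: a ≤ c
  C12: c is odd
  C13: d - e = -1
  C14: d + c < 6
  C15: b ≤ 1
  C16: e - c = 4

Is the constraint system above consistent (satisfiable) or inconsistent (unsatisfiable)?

Unsatisfiable

From constraints 4 and 5: e ≥ d and d ≥ 3, so e ≥ 3. From constraints 8 and 15: e ≤ b and b ≤ 1, so e ≤ 1. But 1 < 3, so no value of e works.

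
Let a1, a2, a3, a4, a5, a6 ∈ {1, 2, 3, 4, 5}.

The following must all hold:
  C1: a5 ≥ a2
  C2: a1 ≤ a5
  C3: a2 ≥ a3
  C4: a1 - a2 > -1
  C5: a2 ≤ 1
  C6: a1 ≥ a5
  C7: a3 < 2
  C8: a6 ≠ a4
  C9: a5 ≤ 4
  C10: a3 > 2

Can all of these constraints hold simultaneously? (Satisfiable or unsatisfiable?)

From constraint 10: a3 ≥ 3. From constraints 3 and 5: a3 ≤ a2 and a2 ≤ 1, so a3 ≤ 1. But 1 < 3, so no value of a3 works.

Unsatisfiable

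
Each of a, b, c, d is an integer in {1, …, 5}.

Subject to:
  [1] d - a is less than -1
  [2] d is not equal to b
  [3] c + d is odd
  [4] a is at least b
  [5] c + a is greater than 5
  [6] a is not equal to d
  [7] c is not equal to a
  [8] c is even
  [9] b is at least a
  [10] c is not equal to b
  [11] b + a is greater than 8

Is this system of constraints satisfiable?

Try a = 5, b = 5, c = 2, d = 3.
Check constraint 1: d - a = -2; constraint 5: c + a = 7; constraint 11: b + a = 10. The remaining constraints are straightforward to verify.

Satisfiable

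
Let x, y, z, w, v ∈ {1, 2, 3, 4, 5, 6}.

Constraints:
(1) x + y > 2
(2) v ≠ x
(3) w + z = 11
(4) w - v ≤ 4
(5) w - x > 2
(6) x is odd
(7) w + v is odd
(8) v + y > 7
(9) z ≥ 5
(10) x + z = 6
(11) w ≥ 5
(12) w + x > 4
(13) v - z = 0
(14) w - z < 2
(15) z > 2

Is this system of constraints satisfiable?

Satisfiable

Setting (x, y, z, w, v) = (1, 4, 5, 6, 5) satisfies everything: constraint 1: x + y = 5; constraint 3: w + z = 11, and the others follow.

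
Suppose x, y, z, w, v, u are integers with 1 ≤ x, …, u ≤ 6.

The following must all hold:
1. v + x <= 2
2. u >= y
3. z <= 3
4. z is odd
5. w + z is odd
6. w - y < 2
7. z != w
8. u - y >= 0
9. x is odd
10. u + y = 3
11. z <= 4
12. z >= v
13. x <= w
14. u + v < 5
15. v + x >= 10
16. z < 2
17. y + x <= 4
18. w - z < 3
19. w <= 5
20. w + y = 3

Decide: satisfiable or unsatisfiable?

Unsatisfiable

From constraints 3 and 12: v ≤ z ≤ 3. From constraints 13 and 19: x ≤ w ≤ 5. Hence v + x ≤ 8. But constraint 15 requires v + x ≥ 10, and 10 > 8. Contradiction.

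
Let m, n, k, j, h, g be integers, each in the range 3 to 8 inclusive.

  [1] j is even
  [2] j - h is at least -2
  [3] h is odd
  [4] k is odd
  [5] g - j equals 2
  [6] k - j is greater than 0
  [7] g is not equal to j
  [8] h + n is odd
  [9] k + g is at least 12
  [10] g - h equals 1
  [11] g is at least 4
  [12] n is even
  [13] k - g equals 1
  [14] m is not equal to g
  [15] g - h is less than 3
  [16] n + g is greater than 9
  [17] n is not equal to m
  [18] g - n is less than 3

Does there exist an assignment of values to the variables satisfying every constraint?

One satisfying assignment is m = 3, n = 6, k = 7, j = 4, h = 5, g = 6.
For the less obvious constraints — constraint 2: j - h = -1; constraint 5: g - j = 2; constraint 6: k - j = 3 — and the others hold by inspection.

Satisfiable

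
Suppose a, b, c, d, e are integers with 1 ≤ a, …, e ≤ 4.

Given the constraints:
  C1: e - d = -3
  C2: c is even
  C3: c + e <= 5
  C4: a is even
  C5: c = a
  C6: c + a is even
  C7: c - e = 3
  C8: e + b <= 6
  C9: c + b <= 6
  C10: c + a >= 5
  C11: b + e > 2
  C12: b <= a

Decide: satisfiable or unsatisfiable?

Satisfiable

Try a = 4, b = 2, c = 4, d = 4, e = 1.
Check constraint 1: e - d = -3; constraint 3: c + e = 5; constraint 7: c - e = 3. The remaining constraints are straightforward to verify.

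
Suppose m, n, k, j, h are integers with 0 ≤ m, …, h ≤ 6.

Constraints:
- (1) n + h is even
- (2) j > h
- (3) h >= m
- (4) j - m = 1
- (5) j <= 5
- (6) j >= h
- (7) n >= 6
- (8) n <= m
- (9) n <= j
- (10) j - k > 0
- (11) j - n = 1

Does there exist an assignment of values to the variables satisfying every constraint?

From constraints 7 and 9: j ≥ n and n ≥ 6, so j ≥ 6. From constraint 5: j ≤ 5. But 5 < 6, so no value of j works.

Unsatisfiable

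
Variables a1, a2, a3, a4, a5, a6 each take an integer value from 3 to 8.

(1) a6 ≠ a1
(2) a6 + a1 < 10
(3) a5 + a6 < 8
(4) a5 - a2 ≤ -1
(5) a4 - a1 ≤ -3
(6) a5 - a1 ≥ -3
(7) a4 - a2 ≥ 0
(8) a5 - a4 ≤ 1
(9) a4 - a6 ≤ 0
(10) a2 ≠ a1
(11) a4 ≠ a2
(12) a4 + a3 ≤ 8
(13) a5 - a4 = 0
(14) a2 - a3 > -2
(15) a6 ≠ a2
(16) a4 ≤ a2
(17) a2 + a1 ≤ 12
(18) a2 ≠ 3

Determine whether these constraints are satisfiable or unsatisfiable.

Constraints 4, 5, 6, and 7 give a2 − a5 ≥ 1, a5 − a1 ≥ -3, a1 − a4 ≥ 3, a4 − a2 ≥ 0.
Adding all 4 inequalities: the left sides telescope to 0, and the right sides sum to 1 + (-3) + 3 + 0 = 1. So 0 ≥ 1, which is false.

Unsatisfiable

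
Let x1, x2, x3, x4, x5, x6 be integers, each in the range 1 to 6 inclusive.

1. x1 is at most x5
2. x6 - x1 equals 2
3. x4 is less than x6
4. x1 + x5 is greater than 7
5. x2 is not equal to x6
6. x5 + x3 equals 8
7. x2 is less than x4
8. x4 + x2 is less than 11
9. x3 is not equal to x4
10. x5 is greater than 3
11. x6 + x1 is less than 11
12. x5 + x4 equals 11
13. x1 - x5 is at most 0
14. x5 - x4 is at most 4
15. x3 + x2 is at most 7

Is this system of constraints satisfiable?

The assignment x1 = 4, x2 = 3, x3 = 2, x4 = 5, x5 = 6, x6 = 6 works:
  constraint 2 holds since x6 - x1 = 2.
  constraint 4 holds since x1 + x5 = 10.
  constraint 6 holds since x5 + x3 = 8.
The rest check out directly.

Satisfiable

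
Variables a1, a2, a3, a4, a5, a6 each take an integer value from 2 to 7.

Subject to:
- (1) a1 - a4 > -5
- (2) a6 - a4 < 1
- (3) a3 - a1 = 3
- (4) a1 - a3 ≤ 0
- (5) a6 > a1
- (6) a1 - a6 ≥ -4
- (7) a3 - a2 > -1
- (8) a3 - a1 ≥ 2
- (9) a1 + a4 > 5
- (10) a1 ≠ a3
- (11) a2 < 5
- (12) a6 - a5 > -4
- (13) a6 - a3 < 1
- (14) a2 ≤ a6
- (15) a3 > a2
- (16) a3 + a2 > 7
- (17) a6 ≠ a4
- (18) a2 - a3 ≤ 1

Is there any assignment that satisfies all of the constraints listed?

One satisfying assignment is a1 = 2, a2 = 4, a3 = 5, a4 = 6, a5 = 6, a6 = 5.
For the less obvious constraints — constraint 1: a1 - a4 = -4; constraint 2: a6 - a4 = -1 — and the others hold by inspection.

Satisfiable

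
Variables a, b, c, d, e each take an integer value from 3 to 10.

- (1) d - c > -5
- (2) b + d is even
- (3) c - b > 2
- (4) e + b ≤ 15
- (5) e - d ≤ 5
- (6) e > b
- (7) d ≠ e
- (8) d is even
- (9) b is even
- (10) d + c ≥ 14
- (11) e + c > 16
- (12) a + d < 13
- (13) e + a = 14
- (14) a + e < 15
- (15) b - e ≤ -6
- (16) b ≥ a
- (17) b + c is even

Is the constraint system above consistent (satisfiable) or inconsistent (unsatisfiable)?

Satisfiable

One satisfying assignment is a = 4, b = 4, c = 8, d = 6, e = 10.
For the less obvious constraints — constraint 1: d - c = -2; constraint 3: c - b = 4 — and the others hold by inspection.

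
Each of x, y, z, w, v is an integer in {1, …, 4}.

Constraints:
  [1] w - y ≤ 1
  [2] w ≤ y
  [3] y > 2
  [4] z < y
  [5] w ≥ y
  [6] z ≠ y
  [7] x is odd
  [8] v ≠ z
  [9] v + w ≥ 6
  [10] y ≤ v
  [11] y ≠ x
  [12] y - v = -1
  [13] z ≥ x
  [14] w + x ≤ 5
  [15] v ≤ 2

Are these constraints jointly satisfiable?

Unsatisfiable

From constraint 3: y ≥ 3. From constraints 10 and 15: y ≤ v and v ≤ 2, so y ≤ 2. But 2 < 3, so no value of y works.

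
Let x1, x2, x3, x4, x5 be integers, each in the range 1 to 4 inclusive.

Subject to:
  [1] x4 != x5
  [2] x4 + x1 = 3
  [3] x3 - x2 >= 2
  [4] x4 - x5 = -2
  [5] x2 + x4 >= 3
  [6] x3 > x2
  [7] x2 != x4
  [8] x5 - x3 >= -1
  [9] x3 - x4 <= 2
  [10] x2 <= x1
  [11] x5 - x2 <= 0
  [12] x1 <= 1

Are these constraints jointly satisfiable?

Unsatisfiable

Constraints 3, 8, and 11 give x2 − x5 ≥ 0, x5 − x3 ≥ -1, x3 − x2 ≥ 2.
Adding all 3 inequalities: the left sides telescope to 0, and the right sides sum to 0 + (-1) + 2 = 1. So 0 ≥ 1, which is false.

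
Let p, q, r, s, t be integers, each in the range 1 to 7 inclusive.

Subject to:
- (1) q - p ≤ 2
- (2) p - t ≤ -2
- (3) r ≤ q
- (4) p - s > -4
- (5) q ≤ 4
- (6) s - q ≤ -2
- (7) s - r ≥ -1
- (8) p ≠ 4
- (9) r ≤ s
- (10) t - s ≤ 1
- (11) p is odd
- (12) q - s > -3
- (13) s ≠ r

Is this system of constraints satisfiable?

Constraints 1, 2, 6, and 10 give t − p ≥ 2, p − q ≥ -2, q − s ≥ 2, s − t ≥ -1.
Adding all 4 inequalities: the left sides telescope to 0, and the right sides sum to 2 + (-2) + 2 + (-1) = 1. So 0 ≥ 1, which is false.

Unsatisfiable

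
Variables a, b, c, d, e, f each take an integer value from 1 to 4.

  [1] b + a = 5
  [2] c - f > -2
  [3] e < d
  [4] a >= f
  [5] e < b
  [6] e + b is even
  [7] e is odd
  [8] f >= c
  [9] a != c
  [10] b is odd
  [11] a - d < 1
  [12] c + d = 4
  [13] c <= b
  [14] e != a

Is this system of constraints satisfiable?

Satisfiable

The assignment a = 2, b = 3, c = 1, d = 3, e = 1, f = 2 works:
  constraint 1 holds since b + a = 5.
  constraint 2 holds since c - f = -1.
  constraint 11 holds since a - d = -1.
The rest check out directly.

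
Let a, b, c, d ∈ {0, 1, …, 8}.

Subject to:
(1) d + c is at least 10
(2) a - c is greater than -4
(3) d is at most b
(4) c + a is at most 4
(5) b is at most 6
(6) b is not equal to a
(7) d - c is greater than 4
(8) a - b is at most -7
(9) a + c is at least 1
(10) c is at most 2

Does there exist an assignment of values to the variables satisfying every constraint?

From constraints 3 and 5: d ≤ b ≤ 6. From constraint 10: c ≤ 2. Hence d + c ≤ 8. But constraint 1 requires d + c ≥ 10, and 10 > 8. Contradiction.

Unsatisfiable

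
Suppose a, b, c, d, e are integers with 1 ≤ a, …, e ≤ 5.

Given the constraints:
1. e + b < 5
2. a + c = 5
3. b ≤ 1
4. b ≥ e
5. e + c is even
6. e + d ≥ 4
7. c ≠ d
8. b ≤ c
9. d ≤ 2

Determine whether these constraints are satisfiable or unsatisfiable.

Unsatisfiable

From constraints 3 and 4: e ≤ b ≤ 1. From constraint 9: d ≤ 2. Hence e + d ≤ 3. But constraint 6 requires e + d ≥ 4, and 4 > 3. Contradiction.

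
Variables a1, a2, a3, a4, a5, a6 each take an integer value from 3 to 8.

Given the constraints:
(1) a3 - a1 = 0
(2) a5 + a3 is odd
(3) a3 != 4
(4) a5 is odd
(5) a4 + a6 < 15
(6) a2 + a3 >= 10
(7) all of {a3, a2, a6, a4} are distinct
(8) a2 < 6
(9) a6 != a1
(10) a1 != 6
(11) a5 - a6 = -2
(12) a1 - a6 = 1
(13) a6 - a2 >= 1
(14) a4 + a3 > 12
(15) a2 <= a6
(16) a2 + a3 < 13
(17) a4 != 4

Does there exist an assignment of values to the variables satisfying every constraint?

Satisfiable

Try a1 = 8, a2 = 3, a3 = 8, a4 = 5, a5 = 5, a6 = 7.
Check constraint 1: a3 - a1 = 0; constraint 5: a4 + a6 = 12. The remaining constraints are straightforward to verify.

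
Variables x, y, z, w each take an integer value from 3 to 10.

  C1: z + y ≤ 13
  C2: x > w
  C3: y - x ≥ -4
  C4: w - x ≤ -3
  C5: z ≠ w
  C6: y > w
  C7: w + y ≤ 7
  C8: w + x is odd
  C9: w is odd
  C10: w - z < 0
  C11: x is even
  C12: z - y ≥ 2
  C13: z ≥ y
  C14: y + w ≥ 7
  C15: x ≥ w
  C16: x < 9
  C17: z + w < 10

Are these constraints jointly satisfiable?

Satisfiable

Take x = 8, y = 4, z = 6, w = 3. Then constraint 1: z + y = 10; constraint 3: y - x = -4, and every other listed constraint is also met.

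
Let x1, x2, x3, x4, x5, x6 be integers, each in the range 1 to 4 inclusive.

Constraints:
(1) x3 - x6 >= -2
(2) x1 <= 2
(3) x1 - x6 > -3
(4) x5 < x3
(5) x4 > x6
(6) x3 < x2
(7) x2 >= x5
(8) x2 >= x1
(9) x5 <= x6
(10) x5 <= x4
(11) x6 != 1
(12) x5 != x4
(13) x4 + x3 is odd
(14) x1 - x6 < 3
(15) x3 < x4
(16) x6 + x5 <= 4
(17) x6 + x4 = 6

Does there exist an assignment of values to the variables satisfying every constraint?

Try x1 = 2, x2 = 4, x3 = 3, x4 = 4, x5 = 1, x6 = 2.
Check constraint 1: x3 - x6 = 1; constraint 3: x1 - x6 = 0. The remaining constraints are straightforward to verify.

Satisfiable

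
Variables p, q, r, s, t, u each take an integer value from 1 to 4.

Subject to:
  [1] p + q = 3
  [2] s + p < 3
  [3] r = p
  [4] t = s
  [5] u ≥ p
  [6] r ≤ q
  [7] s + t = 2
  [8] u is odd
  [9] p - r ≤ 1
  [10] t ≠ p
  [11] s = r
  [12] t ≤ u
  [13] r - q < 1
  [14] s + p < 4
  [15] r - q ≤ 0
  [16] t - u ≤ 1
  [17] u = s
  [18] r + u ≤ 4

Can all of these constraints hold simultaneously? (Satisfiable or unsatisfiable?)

From constraints 3, 4, and 11, t = s = r = p, so t = p. But constraint 10 says t ≠ p. Contradiction.

Unsatisfiable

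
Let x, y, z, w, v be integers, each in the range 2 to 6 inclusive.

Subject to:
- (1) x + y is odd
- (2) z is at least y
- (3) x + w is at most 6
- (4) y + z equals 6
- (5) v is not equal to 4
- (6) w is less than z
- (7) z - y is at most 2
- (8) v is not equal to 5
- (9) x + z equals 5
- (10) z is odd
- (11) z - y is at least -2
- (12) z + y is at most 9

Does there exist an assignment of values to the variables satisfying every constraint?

Satisfiable

Setting (x, y, z, w, v) = (2, 3, 3, 2, 3) satisfies everything: constraint 3: x + w = 4; constraint 4: y + z = 6; constraint 7: z - y = 0, and the others follow.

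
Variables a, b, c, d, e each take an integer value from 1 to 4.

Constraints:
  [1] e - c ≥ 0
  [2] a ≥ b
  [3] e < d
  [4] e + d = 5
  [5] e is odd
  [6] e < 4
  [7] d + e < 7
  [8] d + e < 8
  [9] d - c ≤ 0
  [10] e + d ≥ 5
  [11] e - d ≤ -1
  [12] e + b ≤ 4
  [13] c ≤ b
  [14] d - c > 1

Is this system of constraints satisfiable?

Unsatisfiable

Constraints 1, 9, and 11 give e − c ≥ 0, c − d ≥ 0, d − e ≥ 1.
Adding all 3 inequalities: the left sides telescope to 0, and the right sides sum to 0 + 0 + 1 = 1. So 0 ≥ 1, which is false.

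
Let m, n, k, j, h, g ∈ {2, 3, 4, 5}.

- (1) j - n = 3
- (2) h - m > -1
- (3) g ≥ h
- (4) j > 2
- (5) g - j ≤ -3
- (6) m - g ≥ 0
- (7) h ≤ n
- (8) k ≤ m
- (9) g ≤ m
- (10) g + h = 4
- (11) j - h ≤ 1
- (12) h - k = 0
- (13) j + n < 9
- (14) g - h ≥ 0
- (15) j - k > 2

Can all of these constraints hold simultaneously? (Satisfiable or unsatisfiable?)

Constraints 5, 11, and 14 give g − h ≥ 0, h − j ≥ -1, j − g ≥ 3.
Adding all 3 inequalities: the left sides telescope to 0, and the right sides sum to 0 + (-1) + 3 = 2. So 0 ≥ 2, which is false.

Unsatisfiable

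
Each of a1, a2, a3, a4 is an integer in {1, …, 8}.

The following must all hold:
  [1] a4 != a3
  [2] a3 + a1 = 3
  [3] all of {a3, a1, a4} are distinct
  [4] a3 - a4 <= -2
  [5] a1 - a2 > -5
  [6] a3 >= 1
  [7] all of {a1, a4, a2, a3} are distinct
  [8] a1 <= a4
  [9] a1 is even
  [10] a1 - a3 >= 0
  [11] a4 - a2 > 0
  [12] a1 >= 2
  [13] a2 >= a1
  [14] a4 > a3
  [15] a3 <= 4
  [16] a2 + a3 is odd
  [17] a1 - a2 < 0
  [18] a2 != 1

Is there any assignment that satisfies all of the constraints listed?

Satisfiable

One satisfying assignment is a1 = 2, a2 = 4, a3 = 1, a4 = 5.
For the less obvious constraints — constraint 2: a3 + a1 = 3; constraint 4: a3 - a4 = -4 — and the others hold by inspection.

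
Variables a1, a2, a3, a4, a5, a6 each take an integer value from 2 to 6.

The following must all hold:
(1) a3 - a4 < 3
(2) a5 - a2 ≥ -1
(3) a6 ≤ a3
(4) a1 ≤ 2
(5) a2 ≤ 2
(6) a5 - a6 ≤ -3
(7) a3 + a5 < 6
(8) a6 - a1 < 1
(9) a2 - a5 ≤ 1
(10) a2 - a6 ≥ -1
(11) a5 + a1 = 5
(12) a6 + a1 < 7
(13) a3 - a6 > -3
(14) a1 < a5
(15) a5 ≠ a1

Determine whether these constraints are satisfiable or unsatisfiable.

Constraints 2, 6, and 10 give a6 − a5 ≥ 3, a5 − a2 ≥ -1, a2 − a6 ≥ -1.
Adding all 3 inequalities: the left sides telescope to 0, and the right sides sum to 3 + (-1) + (-1) = 1. So 0 ≥ 1, which is false.

Unsatisfiable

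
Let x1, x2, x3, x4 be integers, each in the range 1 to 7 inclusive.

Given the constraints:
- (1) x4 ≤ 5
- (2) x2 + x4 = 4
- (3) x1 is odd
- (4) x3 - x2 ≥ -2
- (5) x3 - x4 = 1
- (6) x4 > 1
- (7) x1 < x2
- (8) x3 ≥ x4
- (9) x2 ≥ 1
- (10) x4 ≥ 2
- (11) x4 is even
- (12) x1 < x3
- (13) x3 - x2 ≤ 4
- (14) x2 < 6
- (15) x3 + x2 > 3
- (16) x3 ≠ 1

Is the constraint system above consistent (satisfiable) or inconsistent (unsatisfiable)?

Satisfiable

The assignment x1 = 1, x2 = 2, x3 = 3, x4 = 2 works:
  constraint 2 holds since x2 + x4 = 4.
  constraint 4 holds since x3 - x2 = 1.
The rest check out directly.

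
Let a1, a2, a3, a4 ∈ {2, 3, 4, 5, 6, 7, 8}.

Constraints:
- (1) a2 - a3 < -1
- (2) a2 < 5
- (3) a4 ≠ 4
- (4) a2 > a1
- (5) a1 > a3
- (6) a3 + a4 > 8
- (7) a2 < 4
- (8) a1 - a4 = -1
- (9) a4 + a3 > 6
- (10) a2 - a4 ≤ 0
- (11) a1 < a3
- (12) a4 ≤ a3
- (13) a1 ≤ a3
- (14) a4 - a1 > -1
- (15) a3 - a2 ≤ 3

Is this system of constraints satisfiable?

Unsatisfiable

Constraints 4, 5, 10, and 12 give a3 < a1, a1 < a2, a2 ≤ a4, a4 ≤ a3. Chaining: a3 < a1 < a2 ≤ a4 ≤ a3, which forces a3 < a3 — impossible.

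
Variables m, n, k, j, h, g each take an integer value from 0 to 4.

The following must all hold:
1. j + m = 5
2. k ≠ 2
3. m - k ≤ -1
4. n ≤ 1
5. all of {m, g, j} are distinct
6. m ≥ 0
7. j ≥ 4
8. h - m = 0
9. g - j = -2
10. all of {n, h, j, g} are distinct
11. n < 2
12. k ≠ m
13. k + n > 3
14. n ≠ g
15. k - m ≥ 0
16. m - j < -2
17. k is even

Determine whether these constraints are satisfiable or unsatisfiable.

Satisfiable

One satisfying assignment is m = 1, n = 0, k = 4, j = 4, h = 1, g = 2.
For the less obvious constraints — constraint 1: j + m = 5; constraint 3: m - k = -3; constraint 8: h - m = 0 — and the others hold by inspection.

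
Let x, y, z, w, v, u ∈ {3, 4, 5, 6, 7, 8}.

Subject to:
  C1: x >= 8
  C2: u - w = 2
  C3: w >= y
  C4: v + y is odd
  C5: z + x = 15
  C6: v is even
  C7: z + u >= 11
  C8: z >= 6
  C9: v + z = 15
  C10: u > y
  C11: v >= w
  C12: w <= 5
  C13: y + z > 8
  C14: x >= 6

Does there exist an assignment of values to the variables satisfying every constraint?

Take x = 8, y = 3, z = 7, w = 5, v = 8, u = 7. Then constraint 2: u - w = 2; constraint 5: z + x = 15; constraint 7: z + u = 14, and every other listed constraint is also met.

Satisfiable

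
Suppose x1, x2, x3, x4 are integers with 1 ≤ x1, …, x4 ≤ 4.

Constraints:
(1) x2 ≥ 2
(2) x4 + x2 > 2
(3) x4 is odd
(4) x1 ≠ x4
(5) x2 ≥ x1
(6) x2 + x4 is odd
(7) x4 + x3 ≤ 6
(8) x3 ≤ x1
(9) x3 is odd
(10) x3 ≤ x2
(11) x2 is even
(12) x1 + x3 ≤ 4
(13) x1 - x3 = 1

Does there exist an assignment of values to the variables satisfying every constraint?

Take x1 = 2, x2 = 2, x3 = 1, x4 = 3. Then constraint 2: x4 + x2 = 5; constraint 7: x4 + x3 = 4, and every other listed constraint is also met.

Satisfiable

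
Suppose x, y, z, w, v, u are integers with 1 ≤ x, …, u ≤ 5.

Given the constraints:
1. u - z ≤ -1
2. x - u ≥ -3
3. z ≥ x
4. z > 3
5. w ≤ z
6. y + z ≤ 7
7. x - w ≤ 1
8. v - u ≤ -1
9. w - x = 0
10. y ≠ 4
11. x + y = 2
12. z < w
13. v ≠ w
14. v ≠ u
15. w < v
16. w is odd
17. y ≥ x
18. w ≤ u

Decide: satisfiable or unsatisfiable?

Unsatisfiable

Constraints 1, 8, 12, and 15 give u < z, z < w, w < v, v < u. Chaining: u < z < w < v < u, which forces u < u — impossible.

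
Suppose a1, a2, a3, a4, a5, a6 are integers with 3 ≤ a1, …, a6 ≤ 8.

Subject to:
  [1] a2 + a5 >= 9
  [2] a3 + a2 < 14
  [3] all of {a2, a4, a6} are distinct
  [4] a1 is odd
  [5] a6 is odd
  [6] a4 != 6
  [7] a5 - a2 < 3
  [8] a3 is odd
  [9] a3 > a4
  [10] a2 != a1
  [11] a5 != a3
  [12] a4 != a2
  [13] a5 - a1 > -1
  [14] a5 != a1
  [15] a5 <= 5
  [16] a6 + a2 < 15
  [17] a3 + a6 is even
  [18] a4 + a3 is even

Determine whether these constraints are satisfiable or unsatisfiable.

Satisfiable

Try a1 = 3, a2 = 5, a3 = 7, a4 = 3, a5 = 5, a6 = 7.
Check constraint 1: a2 + a5 = 10; constraint 2: a3 + a2 = 12; constraint 7: a5 - a2 = 0. The remaining constraints are straightforward to verify.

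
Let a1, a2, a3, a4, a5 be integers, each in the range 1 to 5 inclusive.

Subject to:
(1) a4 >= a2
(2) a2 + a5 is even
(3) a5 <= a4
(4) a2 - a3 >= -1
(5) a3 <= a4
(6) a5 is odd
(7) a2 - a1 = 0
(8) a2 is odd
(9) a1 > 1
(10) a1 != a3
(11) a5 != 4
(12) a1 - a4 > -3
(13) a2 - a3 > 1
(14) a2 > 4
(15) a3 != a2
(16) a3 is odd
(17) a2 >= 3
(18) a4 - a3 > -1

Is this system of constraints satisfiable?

Satisfiable

The assignment a1 = 5, a2 = 5, a3 = 3, a4 = 5, a5 = 5 works:
  constraint 4 holds since a2 - a3 = 2.
  constraint 7 holds since a2 - a1 = 0.
The rest check out directly.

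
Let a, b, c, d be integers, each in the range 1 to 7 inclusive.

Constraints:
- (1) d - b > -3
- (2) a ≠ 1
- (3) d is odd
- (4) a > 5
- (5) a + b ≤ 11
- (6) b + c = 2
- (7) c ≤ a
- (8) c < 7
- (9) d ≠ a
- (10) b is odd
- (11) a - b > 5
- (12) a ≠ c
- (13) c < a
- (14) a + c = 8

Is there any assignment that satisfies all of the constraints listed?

Satisfiable

Take a = 7, b = 1, c = 1, d = 1. Then constraint 1: d - b = 0; constraint 5: a + b = 8, and every other listed constraint is also met.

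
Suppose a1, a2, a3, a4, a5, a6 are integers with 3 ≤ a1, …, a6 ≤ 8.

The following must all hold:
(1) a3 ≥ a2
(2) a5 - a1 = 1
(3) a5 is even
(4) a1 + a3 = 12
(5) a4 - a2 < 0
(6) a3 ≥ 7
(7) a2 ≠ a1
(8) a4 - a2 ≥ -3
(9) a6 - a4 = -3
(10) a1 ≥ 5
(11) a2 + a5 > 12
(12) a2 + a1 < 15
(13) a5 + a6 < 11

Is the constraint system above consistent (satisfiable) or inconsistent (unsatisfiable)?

One satisfying assignment is a1 = 5, a2 = 7, a3 = 7, a4 = 6, a5 = 6, a6 = 3.
For the less obvious constraints — constraint 2: a5 - a1 = 1; constraint 4: a1 + a3 = 12; constraint 5: a4 - a2 = -1 — and the others hold by inspection.

Satisfiable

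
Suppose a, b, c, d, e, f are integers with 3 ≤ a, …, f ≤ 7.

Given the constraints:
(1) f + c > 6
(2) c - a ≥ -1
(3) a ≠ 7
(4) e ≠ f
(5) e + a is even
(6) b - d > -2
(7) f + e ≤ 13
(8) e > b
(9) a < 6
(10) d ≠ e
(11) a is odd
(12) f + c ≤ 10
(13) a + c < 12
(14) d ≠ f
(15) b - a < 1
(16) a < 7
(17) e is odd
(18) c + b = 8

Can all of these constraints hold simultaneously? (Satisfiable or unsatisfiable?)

Satisfiable

One satisfying assignment is a = 5, b = 4, c = 4, d = 4, e = 7, f = 3.
For the less obvious constraints — constraint 1: f + c = 7; constraint 2: c - a = -1; constraint 6: b - d = 0 — and the others hold by inspection.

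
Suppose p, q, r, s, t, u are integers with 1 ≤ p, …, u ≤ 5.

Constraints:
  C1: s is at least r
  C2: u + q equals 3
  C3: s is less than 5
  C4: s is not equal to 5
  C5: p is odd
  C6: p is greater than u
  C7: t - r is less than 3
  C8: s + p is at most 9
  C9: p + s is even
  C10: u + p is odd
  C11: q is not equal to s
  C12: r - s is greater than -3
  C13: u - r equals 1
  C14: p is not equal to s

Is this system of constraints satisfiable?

The assignment p = 5, q = 1, r = 1, s = 3, t = 2, u = 2 works:
  constraint 2 holds since u + q = 3.
  constraint 7 holds since t - r = 1.
The rest check out directly.

Satisfiable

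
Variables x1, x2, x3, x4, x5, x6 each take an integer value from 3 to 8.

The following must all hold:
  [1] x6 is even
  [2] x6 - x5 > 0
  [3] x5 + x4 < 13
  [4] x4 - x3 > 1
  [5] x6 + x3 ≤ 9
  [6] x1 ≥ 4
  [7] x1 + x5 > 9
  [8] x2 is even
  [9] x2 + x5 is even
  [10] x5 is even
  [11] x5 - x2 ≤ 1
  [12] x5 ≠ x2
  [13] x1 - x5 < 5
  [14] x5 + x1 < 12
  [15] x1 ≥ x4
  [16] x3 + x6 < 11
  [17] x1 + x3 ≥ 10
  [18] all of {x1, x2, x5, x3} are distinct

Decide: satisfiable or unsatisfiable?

Satisfiable

The assignment x1 = 7, x2 = 6, x3 = 3, x4 = 6, x5 = 4, x6 = 6 works:
  constraint 2 holds since x6 - x5 = 2.
  constraint 3 holds since x5 + x4 = 10.
  constraint 4 holds since x4 - x3 = 3.
The rest check out directly.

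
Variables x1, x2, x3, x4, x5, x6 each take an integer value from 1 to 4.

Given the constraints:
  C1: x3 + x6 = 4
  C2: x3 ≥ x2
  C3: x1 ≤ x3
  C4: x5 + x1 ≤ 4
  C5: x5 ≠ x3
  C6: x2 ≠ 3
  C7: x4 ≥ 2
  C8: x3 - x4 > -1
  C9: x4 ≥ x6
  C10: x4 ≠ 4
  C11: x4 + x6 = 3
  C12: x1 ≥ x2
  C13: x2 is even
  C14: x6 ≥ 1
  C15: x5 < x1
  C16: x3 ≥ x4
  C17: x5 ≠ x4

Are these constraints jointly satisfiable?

Setting (x1, x2, x3, x4, x5, x6) = (3, 2, 3, 2, 1, 1) satisfies everything: constraint 1: x3 + x6 = 4; constraint 4: x5 + x1 = 4, and the others follow.

Satisfiable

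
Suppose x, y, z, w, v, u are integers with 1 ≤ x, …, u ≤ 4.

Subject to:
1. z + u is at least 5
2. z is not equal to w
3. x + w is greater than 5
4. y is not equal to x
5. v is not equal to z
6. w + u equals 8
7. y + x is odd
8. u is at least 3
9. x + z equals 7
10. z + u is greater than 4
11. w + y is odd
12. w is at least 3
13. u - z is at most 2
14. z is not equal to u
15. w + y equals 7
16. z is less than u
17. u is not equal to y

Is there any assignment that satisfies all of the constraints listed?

Satisfiable

Try x = 4, y = 3, z = 3, w = 4, v = 4, u = 4.
Check constraint 1: z + u = 7; constraint 3: x + w = 8. The remaining constraints are straightforward to verify.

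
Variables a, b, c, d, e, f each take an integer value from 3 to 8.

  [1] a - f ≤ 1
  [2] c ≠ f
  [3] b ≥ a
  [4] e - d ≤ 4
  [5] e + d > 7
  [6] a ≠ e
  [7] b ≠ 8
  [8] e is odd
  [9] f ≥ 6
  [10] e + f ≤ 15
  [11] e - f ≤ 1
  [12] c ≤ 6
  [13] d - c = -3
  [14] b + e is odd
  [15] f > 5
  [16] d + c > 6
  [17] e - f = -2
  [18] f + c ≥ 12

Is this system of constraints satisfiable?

Satisfiable

Setting (a, b, c, d, e, f) = (6, 6, 6, 3, 5, 7) satisfies everything: constraint 1: a - f = -1; constraint 4: e - d = 2; constraint 5: e + d = 8, and the others follow.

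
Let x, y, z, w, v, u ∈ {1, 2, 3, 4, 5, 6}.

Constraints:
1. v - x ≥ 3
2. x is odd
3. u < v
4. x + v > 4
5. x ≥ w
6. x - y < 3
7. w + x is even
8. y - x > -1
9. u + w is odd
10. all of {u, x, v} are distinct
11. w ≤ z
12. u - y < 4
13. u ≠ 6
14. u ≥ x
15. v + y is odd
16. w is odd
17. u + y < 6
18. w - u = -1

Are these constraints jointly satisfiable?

One satisfying assignment is x = 1, y = 1, z = 1, w = 1, v = 6, u = 2.
For the less obvious constraints — constraint 1: v - x = 5; constraint 4: x + v = 7 — and the others hold by inspection.

Satisfiable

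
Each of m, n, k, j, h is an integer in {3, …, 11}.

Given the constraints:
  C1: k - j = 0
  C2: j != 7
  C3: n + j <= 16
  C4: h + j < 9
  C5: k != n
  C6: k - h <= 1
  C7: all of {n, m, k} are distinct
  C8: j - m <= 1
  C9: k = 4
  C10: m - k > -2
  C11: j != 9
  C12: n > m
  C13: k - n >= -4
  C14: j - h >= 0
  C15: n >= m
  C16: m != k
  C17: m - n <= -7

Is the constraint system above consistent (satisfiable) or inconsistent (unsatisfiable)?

Unsatisfiable

Constraints 6, 8, 13, 14, and 17 give n − m ≥ 7, m − j ≥ -1, j − h ≥ 0, h − k ≥ -1, k − n ≥ -4.
Adding all 5 inequalities: the left sides telescope to 0, and the right sides sum to 7 + (-1) + 0 + (-1) + (-4) = 1. So 0 ≥ 1, which is false.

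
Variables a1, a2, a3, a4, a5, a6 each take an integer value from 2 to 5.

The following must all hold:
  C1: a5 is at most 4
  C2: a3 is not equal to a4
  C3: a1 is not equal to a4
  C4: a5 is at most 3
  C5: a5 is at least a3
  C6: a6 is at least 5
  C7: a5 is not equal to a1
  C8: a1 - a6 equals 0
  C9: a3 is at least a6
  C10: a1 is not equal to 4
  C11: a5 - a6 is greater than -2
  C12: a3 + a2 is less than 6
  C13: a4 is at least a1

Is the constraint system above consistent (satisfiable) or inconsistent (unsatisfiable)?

From constraints 6 and 9: a3 ≥ a6 and a6 ≥ 5, so a3 ≥ 5. From constraints 4 and 5: a3 ≤ a5 and a5 ≤ 3, so a3 ≤ 3. But 3 < 5, so no value of a3 works.

Unsatisfiable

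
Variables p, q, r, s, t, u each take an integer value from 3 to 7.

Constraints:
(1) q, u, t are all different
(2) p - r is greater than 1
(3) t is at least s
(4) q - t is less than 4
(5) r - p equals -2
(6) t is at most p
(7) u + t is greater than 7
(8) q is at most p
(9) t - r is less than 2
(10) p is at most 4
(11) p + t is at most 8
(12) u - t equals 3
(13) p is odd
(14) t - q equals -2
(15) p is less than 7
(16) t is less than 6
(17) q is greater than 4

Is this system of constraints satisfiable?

Unsatisfiable

From constraint 17: q ≥ 5. From constraints 8 and 10: q ≤ p and p ≤ 4, so q ≤ 4. But 4 < 5, so no value of q works.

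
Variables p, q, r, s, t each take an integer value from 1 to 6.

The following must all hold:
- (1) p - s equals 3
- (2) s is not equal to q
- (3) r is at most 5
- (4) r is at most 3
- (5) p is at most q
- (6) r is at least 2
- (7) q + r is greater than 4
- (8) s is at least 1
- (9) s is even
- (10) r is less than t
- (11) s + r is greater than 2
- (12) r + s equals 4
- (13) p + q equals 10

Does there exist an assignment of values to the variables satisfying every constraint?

Satisfiable

Take p = 5, q = 5, r = 2, s = 2, t = 4. Then constraint 1: p - s = 3; constraint 7: q + r = 7, and every other listed constraint is also met.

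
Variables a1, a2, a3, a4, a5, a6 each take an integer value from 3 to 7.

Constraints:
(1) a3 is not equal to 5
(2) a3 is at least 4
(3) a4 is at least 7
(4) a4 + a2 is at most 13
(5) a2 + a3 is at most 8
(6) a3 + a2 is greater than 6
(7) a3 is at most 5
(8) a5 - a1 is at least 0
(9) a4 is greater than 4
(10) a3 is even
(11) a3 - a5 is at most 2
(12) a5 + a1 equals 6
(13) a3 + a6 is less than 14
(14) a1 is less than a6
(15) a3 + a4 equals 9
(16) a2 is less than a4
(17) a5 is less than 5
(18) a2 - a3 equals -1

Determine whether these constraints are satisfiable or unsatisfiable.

From constraint 2: a3 ≥ 4. From constraint 3: a4 ≥ 7. Hence a3 + a4 ≥ 11. But constraint 15 requires a3 + a4 = 9, and 9 < 11. Contradiction.

Unsatisfiable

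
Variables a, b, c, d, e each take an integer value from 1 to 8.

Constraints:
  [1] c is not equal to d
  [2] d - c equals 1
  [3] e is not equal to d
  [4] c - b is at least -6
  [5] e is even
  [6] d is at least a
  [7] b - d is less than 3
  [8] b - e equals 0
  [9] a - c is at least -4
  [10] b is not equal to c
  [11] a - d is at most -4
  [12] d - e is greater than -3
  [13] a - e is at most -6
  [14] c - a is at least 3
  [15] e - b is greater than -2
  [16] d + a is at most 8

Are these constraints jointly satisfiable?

Satisfiable

One satisfying assignment is a = 1, b = 8, c = 5, d = 6, e = 8.
For the less obvious constraints — constraint 2: d - c = 1; constraint 4: c - b = -3; constraint 7: b - d = 2 — and the others hold by inspection.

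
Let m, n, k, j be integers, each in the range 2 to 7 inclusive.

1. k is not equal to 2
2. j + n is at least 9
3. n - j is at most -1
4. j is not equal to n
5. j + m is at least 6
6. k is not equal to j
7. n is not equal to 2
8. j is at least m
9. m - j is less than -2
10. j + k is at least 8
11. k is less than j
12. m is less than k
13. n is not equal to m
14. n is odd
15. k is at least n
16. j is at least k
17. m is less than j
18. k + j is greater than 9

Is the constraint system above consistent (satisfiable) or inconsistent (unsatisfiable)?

Take m = 2, n = 3, k = 3, j = 7. Then constraint 2: j + n = 10; constraint 3: n - j = -4, and every other listed constraint is also met.

Satisfiable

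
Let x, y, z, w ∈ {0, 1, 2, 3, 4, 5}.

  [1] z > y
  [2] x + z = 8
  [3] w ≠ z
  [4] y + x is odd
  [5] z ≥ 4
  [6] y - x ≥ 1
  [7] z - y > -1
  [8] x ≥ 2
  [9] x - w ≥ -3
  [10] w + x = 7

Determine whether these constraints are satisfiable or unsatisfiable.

Satisfiable

Setting (x, y, z, w) = (3, 4, 5, 4) satisfies everything: constraint 2: x + z = 8; constraint 6: y - x = 1, and the others follow.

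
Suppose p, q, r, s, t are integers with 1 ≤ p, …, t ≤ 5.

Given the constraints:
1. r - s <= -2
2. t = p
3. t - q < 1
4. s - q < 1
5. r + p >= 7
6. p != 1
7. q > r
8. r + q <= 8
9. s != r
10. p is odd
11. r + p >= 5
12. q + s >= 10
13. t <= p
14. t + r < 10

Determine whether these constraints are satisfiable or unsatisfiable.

Satisfiable

The assignment p = 5, q = 5, r = 3, s = 5, t = 5 works:
  constraint 1 holds since r - s = -2.
  constraint 3 holds since t - q = 0.
  constraint 4 holds since s - q = 0.
The rest check out directly.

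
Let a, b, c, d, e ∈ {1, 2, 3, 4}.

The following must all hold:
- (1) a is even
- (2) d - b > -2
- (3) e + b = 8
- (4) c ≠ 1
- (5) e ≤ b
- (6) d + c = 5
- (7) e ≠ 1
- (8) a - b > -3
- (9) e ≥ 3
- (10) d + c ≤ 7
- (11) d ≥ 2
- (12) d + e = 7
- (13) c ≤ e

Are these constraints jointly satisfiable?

Satisfiable

Try a = 4, b = 4, c = 2, d = 3, e = 4.
Check constraint 2: d - b = -1; constraint 3: e + b = 8; constraint 6: d + c = 5. The remaining constraints are straightforward to verify.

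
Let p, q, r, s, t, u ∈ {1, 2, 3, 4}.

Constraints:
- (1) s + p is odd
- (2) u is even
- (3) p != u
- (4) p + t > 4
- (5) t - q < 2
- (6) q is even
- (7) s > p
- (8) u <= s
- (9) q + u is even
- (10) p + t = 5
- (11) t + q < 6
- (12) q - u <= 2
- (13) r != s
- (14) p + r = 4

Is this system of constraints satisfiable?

Satisfiable

Setting (p, q, r, s, t, u) = (3, 2, 1, 4, 2, 2) satisfies everything: constraint 4: p + t = 5; constraint 5: t - q = 0, and the others follow.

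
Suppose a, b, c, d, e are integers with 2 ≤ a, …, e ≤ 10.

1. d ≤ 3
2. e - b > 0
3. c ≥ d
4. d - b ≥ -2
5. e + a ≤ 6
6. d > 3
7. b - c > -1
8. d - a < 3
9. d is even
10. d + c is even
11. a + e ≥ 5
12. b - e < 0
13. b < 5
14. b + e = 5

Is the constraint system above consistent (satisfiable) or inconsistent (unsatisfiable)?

Unsatisfiable

From constraint 6: d ≥ 4. From constraint 1: d ≤ 3. But 3 < 4, so no value of d works.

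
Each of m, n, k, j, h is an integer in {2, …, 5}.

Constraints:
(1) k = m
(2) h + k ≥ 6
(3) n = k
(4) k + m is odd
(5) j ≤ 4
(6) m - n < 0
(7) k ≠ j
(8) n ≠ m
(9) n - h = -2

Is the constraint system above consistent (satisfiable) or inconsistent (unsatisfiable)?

Unsatisfiable

From constraints 1 and 3, n = k = m, so n = m. But constraint 8 says n ≠ m. Contradiction.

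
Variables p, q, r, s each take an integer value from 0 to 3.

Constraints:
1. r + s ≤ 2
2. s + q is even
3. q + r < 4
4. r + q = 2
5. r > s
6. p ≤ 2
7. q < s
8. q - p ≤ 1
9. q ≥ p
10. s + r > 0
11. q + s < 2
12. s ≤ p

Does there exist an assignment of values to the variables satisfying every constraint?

Constraints 7, 9, and 12 give q < s, s ≤ p, p ≤ q. Chaining: q < s ≤ p ≤ q, which forces q < q — impossible.

Unsatisfiable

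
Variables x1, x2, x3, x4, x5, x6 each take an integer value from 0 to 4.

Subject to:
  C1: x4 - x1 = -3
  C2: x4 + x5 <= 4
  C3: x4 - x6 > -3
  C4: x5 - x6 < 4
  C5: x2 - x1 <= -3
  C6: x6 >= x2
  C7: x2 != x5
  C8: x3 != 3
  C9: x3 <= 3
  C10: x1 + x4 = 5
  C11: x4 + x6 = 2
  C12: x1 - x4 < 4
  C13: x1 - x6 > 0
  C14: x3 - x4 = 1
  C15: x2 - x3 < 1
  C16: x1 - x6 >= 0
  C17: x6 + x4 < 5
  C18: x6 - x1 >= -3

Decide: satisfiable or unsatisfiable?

Try x1 = 4, x2 = 1, x3 = 2, x4 = 1, x5 = 3, x6 = 1.
Check constraint 1: x4 - x1 = -3; constraint 2: x4 + x5 = 4; constraint 3: x4 - x6 = 0. The remaining constraints are straightforward to verify.

Satisfiable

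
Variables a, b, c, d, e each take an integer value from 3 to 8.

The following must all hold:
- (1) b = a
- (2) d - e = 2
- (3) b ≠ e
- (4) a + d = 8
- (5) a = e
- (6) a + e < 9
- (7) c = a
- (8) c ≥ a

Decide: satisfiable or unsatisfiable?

From constraints 1 and 5, b = a = e, so b = e. But constraint 3 says b ≠ e. Contradiction.

Unsatisfiable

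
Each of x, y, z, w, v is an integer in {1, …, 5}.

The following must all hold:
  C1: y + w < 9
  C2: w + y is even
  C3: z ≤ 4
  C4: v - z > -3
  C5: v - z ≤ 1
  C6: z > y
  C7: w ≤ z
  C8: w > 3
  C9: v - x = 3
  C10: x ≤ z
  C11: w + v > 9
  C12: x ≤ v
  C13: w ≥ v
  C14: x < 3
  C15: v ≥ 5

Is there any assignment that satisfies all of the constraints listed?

From constraints 13 and 15: w ≥ v and v ≥ 5, so w ≥ 5. From constraints 3 and 7: w ≤ z and z ≤ 4, so w ≤ 4. But 4 < 5, so no value of w works.

Unsatisfiable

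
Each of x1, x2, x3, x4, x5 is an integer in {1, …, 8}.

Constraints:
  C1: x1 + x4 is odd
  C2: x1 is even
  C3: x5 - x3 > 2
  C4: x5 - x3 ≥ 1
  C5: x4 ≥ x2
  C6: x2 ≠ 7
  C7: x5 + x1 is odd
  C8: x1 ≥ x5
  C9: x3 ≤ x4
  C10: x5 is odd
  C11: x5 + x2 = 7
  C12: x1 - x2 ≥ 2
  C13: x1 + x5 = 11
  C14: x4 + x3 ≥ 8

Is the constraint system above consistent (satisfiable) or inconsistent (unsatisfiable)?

Take x1 = 6, x2 = 2, x3 = 2, x4 = 7, x5 = 5. Then constraint 3: x5 - x3 = 3; constraint 4: x5 - x3 = 3, and every other listed constraint is also met.

Satisfiable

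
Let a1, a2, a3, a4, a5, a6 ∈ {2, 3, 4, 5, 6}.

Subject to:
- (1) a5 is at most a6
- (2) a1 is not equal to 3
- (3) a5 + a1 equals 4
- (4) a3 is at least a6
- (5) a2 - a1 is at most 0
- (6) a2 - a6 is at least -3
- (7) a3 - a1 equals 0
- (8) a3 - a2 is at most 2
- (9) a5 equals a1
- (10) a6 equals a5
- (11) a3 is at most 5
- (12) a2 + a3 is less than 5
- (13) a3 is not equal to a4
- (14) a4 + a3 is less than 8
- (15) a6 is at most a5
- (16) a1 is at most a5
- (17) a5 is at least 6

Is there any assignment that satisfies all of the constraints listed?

Unsatisfiable

From constraints 1 and 17: a6 ≥ a5 and a5 ≥ 6, so a6 ≥ 6. From constraints 4 and 11: a6 ≤ a3 and a3 ≤ 5, so a6 ≤ 5. But 5 < 6, so no value of a6 works.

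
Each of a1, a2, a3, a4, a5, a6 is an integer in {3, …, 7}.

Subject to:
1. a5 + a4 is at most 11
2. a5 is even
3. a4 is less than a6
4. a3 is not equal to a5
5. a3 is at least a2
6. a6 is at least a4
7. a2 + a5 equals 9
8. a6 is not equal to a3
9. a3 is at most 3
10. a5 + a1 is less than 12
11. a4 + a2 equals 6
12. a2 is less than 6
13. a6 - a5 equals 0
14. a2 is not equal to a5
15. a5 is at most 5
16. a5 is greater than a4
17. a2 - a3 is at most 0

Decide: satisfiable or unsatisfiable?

Unsatisfiable

From constraints 5 and 9: a2 ≤ a3 ≤ 3. From constraint 15: a5 ≤ 5. Hence a2 + a5 ≤ 8. But constraint 7 requires a2 + a5 = 9, and 9 > 8. Contradiction.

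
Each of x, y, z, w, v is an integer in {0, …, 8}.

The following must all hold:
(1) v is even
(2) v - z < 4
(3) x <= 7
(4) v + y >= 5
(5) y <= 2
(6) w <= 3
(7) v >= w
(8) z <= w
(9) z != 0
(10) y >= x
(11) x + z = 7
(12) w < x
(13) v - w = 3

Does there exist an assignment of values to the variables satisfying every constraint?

Unsatisfiable

From constraints 5 and 10: x ≤ y ≤ 2. From constraints 6 and 8: z ≤ w ≤ 3. Hence x + z ≤ 5. But constraint 11 requires x + z = 7, and 7 > 5. Contradiction.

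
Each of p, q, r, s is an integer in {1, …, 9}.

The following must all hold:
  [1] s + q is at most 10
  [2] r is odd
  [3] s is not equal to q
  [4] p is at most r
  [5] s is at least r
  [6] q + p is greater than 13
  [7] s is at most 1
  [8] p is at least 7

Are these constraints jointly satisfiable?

From constraints 4 and 8: r ≥ p and p ≥ 7, so r ≥ 7. From constraints 5 and 7: r ≤ s and s ≤ 1, so r ≤ 1. But 1 < 7, so no value of r works.

Unsatisfiable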